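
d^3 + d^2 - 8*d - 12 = (d - 3)*(d + 2)^2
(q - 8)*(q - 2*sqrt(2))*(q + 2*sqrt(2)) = q^3 - 8*q^2 - 8*q + 64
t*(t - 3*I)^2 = t^3 - 6*I*t^2 - 9*t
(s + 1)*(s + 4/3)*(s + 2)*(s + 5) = s^4 + 28*s^3/3 + 83*s^2/3 + 98*s/3 + 40/3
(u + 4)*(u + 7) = u^2 + 11*u + 28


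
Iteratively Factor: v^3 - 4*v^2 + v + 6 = (v - 2)*(v^2 - 2*v - 3) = (v - 2)*(v + 1)*(v - 3)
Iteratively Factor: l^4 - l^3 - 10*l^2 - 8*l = (l + 1)*(l^3 - 2*l^2 - 8*l) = l*(l + 1)*(l^2 - 2*l - 8) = l*(l - 4)*(l + 1)*(l + 2)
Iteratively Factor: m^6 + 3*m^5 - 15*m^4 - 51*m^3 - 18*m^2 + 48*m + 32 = (m + 1)*(m^5 + 2*m^4 - 17*m^3 - 34*m^2 + 16*m + 32) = (m + 1)^2*(m^4 + m^3 - 18*m^2 - 16*m + 32) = (m + 1)^2*(m + 2)*(m^3 - m^2 - 16*m + 16) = (m - 1)*(m + 1)^2*(m + 2)*(m^2 - 16) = (m - 1)*(m + 1)^2*(m + 2)*(m + 4)*(m - 4)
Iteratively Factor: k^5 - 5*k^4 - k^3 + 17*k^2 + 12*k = (k - 4)*(k^4 - k^3 - 5*k^2 - 3*k) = k*(k - 4)*(k^3 - k^2 - 5*k - 3) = k*(k - 4)*(k + 1)*(k^2 - 2*k - 3) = k*(k - 4)*(k - 3)*(k + 1)*(k + 1)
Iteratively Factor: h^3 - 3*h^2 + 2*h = (h - 2)*(h^2 - h) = (h - 2)*(h - 1)*(h)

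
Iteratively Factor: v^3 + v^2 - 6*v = (v + 3)*(v^2 - 2*v) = (v - 2)*(v + 3)*(v)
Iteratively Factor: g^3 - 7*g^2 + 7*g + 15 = (g - 3)*(g^2 - 4*g - 5) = (g - 3)*(g + 1)*(g - 5)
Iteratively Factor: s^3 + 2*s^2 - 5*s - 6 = (s + 3)*(s^2 - s - 2) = (s - 2)*(s + 3)*(s + 1)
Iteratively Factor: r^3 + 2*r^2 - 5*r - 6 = (r + 1)*(r^2 + r - 6) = (r - 2)*(r + 1)*(r + 3)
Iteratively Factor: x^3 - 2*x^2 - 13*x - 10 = (x - 5)*(x^2 + 3*x + 2) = (x - 5)*(x + 1)*(x + 2)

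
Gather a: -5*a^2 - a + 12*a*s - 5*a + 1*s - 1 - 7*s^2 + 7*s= -5*a^2 + a*(12*s - 6) - 7*s^2 + 8*s - 1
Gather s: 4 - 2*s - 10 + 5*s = 3*s - 6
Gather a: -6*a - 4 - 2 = -6*a - 6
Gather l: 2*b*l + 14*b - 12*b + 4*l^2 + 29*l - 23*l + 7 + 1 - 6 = 2*b + 4*l^2 + l*(2*b + 6) + 2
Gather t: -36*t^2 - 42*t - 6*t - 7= -36*t^2 - 48*t - 7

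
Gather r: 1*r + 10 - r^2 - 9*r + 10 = -r^2 - 8*r + 20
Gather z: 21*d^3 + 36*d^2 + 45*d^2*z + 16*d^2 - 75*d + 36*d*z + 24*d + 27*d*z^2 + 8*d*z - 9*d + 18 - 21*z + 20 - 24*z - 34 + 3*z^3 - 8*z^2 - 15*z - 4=21*d^3 + 52*d^2 - 60*d + 3*z^3 + z^2*(27*d - 8) + z*(45*d^2 + 44*d - 60)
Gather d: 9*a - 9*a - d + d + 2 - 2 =0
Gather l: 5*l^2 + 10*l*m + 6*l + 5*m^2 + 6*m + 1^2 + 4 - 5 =5*l^2 + l*(10*m + 6) + 5*m^2 + 6*m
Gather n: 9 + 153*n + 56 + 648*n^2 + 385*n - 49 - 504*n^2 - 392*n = 144*n^2 + 146*n + 16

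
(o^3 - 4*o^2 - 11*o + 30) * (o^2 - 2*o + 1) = o^5 - 6*o^4 - 2*o^3 + 48*o^2 - 71*o + 30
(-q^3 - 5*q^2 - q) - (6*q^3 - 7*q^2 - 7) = -7*q^3 + 2*q^2 - q + 7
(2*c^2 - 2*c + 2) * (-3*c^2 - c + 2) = -6*c^4 + 4*c^3 - 6*c + 4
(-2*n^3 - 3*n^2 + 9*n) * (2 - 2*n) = 4*n^4 + 2*n^3 - 24*n^2 + 18*n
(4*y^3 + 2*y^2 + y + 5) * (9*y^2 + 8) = 36*y^5 + 18*y^4 + 41*y^3 + 61*y^2 + 8*y + 40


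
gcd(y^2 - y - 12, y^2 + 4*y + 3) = y + 3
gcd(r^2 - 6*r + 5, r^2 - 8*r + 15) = r - 5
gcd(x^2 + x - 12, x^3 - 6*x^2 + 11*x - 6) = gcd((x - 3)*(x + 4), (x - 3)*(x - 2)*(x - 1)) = x - 3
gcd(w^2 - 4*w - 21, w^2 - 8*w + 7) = w - 7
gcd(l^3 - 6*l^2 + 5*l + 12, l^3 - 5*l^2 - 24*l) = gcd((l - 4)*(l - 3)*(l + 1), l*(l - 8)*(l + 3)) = 1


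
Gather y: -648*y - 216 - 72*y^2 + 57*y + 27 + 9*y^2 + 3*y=-63*y^2 - 588*y - 189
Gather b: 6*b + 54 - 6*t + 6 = 6*b - 6*t + 60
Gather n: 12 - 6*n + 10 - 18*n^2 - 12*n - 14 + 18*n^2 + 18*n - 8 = 0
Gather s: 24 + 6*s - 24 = 6*s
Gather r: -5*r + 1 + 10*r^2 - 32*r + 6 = 10*r^2 - 37*r + 7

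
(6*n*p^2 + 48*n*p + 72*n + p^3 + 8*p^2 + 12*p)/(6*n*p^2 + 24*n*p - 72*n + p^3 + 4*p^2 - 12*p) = (p + 2)/(p - 2)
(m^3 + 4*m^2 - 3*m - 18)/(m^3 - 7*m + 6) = (m + 3)/(m - 1)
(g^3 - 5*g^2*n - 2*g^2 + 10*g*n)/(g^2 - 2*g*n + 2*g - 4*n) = g*(g^2 - 5*g*n - 2*g + 10*n)/(g^2 - 2*g*n + 2*g - 4*n)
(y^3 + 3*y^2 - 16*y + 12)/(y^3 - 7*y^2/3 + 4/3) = 3*(y + 6)/(3*y + 2)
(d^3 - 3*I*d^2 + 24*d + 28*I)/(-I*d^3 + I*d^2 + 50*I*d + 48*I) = (I*d^3 + 3*d^2 + 24*I*d - 28)/(d^3 - d^2 - 50*d - 48)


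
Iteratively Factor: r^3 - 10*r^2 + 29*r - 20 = (r - 5)*(r^2 - 5*r + 4) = (r - 5)*(r - 1)*(r - 4)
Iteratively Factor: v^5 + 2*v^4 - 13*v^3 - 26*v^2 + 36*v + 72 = (v + 3)*(v^4 - v^3 - 10*v^2 + 4*v + 24) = (v - 3)*(v + 3)*(v^3 + 2*v^2 - 4*v - 8) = (v - 3)*(v - 2)*(v + 3)*(v^2 + 4*v + 4) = (v - 3)*(v - 2)*(v + 2)*(v + 3)*(v + 2)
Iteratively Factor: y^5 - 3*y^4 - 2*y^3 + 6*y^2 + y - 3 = (y + 1)*(y^4 - 4*y^3 + 2*y^2 + 4*y - 3) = (y - 1)*(y + 1)*(y^3 - 3*y^2 - y + 3) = (y - 1)*(y + 1)^2*(y^2 - 4*y + 3) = (y - 1)^2*(y + 1)^2*(y - 3)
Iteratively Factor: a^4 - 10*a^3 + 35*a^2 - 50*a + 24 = (a - 1)*(a^3 - 9*a^2 + 26*a - 24) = (a - 2)*(a - 1)*(a^2 - 7*a + 12) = (a - 4)*(a - 2)*(a - 1)*(a - 3)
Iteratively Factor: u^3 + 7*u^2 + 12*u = (u + 4)*(u^2 + 3*u) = u*(u + 4)*(u + 3)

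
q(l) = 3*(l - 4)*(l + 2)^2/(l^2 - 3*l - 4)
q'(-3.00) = 2.25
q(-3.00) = -1.50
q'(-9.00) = 2.95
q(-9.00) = -18.38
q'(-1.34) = -22.95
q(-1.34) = -3.84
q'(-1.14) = -150.06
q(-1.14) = -15.85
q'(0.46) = 1.59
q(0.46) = 12.43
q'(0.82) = 2.09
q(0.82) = 13.11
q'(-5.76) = 2.87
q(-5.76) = -8.91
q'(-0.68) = -26.30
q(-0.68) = 16.34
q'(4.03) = 2.88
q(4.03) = 21.69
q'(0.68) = 1.94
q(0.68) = 12.83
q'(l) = 3*(3 - 2*l)*(l - 4)*(l + 2)^2/(l^2 - 3*l - 4)^2 + 3*(l - 4)*(2*l + 4)/(l^2 - 3*l - 4) + 3*(l + 2)^2/(l^2 - 3*l - 4)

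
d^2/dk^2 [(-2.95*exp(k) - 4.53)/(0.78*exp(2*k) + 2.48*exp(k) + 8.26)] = (-1.79478*exp(4*k) - 5.317728*exp(3*k) + 87.749064*exp(2*k) + 149.312384*exp(k) - 108.475276)*exp(k)/(0.474552*exp(6*k) + 4.526496*exp(5*k) + 29.468088*exp(4*k) + 111.121856*exp(3*k) + 312.059496*exp(2*k) + 507.613344*exp(k) + 563.559976)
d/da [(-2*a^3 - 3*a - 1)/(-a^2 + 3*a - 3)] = (2*a^4 - 12*a^3 + 15*a^2 - 2*a + 12)/(a^4 - 6*a^3 + 15*a^2 - 18*a + 9)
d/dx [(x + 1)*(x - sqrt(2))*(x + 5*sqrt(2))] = 3*x^2 + 2*x + 8*sqrt(2)*x - 10 + 4*sqrt(2)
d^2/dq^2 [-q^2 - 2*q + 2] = -2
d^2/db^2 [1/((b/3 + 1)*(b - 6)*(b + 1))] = 6*(6*b^4 - 16*b^3 - 51*b^2 + 180*b + 405)/(b^9 - 6*b^8 - 51*b^7 + 190*b^6 + 1287*b^5 - 594*b^4 - 12825*b^3 - 25758*b^2 - 20412*b - 5832)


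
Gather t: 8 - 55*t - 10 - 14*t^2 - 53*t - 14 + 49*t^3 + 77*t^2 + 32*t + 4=49*t^3 + 63*t^2 - 76*t - 12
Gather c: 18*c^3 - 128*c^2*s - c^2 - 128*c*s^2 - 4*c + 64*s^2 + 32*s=18*c^3 + c^2*(-128*s - 1) + c*(-128*s^2 - 4) + 64*s^2 + 32*s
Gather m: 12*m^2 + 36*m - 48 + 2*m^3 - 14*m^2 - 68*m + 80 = 2*m^3 - 2*m^2 - 32*m + 32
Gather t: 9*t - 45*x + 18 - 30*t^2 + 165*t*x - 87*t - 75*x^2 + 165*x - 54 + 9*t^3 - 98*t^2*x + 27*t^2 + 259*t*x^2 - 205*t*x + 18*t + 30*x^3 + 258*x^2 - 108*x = 9*t^3 + t^2*(-98*x - 3) + t*(259*x^2 - 40*x - 60) + 30*x^3 + 183*x^2 + 12*x - 36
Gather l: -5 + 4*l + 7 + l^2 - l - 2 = l^2 + 3*l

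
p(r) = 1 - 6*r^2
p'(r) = -12*r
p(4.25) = -107.38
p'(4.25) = -51.00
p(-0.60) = -1.16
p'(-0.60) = 7.20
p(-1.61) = -14.55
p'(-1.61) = 19.32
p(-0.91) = -3.97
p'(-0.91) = 10.92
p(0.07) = 0.97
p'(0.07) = -0.84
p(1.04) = -5.49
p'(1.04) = -12.48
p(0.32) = 0.39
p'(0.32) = -3.84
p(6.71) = -269.14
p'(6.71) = -80.52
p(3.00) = -53.00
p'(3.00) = -36.00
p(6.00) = -215.00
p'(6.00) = -72.00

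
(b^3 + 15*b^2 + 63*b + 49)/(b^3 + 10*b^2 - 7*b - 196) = (b + 1)/(b - 4)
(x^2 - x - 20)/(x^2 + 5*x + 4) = (x - 5)/(x + 1)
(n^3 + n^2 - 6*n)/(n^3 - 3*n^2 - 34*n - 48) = n*(n - 2)/(n^2 - 6*n - 16)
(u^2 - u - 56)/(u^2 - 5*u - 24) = (u + 7)/(u + 3)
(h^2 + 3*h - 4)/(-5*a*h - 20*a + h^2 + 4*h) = (1 - h)/(5*a - h)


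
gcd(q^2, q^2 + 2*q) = q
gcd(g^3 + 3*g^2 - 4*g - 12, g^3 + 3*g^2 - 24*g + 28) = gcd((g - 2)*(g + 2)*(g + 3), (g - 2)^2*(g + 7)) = g - 2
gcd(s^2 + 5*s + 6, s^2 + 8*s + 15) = s + 3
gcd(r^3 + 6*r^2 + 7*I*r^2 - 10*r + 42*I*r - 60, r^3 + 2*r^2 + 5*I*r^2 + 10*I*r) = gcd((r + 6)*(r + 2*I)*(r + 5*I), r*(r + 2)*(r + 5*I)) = r + 5*I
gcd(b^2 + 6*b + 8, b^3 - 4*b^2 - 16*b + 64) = b + 4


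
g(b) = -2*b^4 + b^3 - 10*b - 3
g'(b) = -8*b^3 + 3*b^2 - 10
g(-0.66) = 2.93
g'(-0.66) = -6.39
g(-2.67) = -96.98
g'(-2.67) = 163.66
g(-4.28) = -709.73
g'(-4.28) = 672.18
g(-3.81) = -441.64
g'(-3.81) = 476.00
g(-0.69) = 3.12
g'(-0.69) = -5.94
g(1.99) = -46.38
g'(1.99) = -61.16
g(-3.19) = -210.67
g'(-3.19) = 280.22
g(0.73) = -10.48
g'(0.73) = -11.51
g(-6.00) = -2751.00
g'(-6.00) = 1826.00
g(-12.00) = -43083.00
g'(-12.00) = 14246.00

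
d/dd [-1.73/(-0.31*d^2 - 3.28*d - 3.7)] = (-1.0726*d - 5.6744)/(0.31*d^2 + 3.28*d + 3.7)^2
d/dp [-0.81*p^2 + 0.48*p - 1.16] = 0.48 - 1.62*p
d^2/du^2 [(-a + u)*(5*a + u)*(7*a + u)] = 22*a + 6*u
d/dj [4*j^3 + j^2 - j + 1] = 12*j^2 + 2*j - 1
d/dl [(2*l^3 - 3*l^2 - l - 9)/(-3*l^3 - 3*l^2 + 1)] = (-15*l^4 - 6*l^3 - 78*l^2 - 60*l - 1)/(9*l^6 + 18*l^5 + 9*l^4 - 6*l^3 - 6*l^2 + 1)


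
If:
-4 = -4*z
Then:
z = 1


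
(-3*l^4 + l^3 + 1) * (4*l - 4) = -12*l^5 + 16*l^4 - 4*l^3 + 4*l - 4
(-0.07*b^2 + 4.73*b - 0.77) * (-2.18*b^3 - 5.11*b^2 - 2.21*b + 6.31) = 0.1526*b^5 - 9.9537*b^4 - 22.337*b^3 - 6.9603*b^2 + 31.548*b - 4.8587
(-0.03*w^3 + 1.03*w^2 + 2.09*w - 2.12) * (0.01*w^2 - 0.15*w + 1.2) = -0.0003*w^5 + 0.0148*w^4 - 0.1696*w^3 + 0.9013*w^2 + 2.826*w - 2.544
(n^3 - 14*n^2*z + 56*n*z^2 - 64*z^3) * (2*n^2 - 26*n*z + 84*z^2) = 2*n^5 - 54*n^4*z + 560*n^3*z^2 - 2760*n^2*z^3 + 6368*n*z^4 - 5376*z^5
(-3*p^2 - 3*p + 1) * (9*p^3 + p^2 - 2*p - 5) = -27*p^5 - 30*p^4 + 12*p^3 + 22*p^2 + 13*p - 5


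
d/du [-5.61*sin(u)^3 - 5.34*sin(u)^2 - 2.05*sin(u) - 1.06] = (-10.68*sin(u) + 8.415*cos(2*u) - 10.465)*cos(u)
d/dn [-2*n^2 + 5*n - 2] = 5 - 4*n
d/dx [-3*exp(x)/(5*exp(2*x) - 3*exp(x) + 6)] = (15*exp(2*x) - 18)*exp(x)/(25*exp(4*x) - 30*exp(3*x) + 69*exp(2*x) - 36*exp(x) + 36)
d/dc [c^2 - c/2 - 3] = 2*c - 1/2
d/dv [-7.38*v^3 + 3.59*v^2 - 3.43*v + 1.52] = -22.14*v^2 + 7.18*v - 3.43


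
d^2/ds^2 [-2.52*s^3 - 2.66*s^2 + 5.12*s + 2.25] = -15.12*s - 5.32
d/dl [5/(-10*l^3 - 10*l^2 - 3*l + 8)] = 5*(30*l^2 + 20*l + 3)/(10*l^3 + 10*l^2 + 3*l - 8)^2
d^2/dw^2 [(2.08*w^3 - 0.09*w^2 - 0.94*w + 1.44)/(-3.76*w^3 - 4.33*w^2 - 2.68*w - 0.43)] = (70.2728959999999*w^6 + 205.494528*w^5 - 117.56016*w^4 - 385.065324*w^3 - 282.67893*w^2 - 99.101532*w - 17.45627)/(53.157376*w^9 + 183.647424*w^8 + 325.153896*w^7 + 361.215505*w^6 + 273.763092*w^5 + 143.483601*w^4 + 51.273856*w^3 + 11.667147*w^2 + 1.486596*w + 0.079507)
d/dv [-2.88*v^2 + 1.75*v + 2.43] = 1.75 - 5.76*v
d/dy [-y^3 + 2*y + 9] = 2 - 3*y^2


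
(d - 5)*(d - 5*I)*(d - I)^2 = d^4 - 5*d^3 - 7*I*d^3 - 11*d^2 + 35*I*d^2 + 55*d + 5*I*d - 25*I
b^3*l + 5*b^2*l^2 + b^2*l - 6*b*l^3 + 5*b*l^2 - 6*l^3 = (b - l)*(b + 6*l)*(b*l + l)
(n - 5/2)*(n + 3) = n^2 + n/2 - 15/2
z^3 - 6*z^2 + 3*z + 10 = (z - 5)*(z - 2)*(z + 1)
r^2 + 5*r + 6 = (r + 2)*(r + 3)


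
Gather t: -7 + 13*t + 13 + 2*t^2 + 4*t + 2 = 2*t^2 + 17*t + 8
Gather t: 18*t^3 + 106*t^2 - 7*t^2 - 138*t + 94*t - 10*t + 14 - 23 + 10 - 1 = 18*t^3 + 99*t^2 - 54*t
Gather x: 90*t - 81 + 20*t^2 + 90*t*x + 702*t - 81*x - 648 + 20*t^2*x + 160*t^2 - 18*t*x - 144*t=180*t^2 + 648*t + x*(20*t^2 + 72*t - 81) - 729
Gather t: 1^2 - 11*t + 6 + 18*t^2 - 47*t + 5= 18*t^2 - 58*t + 12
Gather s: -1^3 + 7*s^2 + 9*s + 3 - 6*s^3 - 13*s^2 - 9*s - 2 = -6*s^3 - 6*s^2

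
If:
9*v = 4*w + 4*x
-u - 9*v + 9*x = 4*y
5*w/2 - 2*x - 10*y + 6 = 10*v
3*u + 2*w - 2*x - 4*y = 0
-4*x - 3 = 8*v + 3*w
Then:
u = 4315/3073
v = -668/3073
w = -2137/3073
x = 634/3073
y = 7403/12292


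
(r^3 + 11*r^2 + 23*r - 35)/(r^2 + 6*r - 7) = r + 5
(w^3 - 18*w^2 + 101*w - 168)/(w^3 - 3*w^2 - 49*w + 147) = (w - 8)/(w + 7)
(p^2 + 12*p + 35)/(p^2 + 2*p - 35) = (p + 5)/(p - 5)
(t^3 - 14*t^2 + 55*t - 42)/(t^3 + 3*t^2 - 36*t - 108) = (t^2 - 8*t + 7)/(t^2 + 9*t + 18)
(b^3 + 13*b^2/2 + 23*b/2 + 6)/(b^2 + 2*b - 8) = (2*b^2 + 5*b + 3)/(2*(b - 2))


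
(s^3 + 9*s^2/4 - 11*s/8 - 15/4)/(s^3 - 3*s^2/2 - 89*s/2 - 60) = (4*s^2 + 3*s - 10)/(4*(s^2 - 3*s - 40))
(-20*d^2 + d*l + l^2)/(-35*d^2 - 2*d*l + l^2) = (4*d - l)/(7*d - l)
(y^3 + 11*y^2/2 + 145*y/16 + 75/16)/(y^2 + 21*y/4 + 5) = (4*y^2 + 17*y + 15)/(4*(y + 4))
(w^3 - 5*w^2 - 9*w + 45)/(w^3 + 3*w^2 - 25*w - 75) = (w - 3)/(w + 5)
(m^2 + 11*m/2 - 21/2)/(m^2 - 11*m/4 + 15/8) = 4*(m + 7)/(4*m - 5)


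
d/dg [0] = 0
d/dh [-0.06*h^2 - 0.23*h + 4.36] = -0.12*h - 0.23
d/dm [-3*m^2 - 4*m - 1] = -6*m - 4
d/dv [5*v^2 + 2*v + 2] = 10*v + 2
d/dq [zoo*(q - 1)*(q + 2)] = zoo*(q + 1)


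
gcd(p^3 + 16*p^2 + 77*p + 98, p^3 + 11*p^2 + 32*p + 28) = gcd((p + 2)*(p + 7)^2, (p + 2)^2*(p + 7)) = p^2 + 9*p + 14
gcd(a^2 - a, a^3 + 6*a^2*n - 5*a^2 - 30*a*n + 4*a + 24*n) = a - 1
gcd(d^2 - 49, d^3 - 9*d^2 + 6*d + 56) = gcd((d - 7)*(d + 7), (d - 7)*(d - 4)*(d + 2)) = d - 7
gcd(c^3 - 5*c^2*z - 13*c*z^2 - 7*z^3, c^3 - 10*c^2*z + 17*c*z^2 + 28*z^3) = -c^2 + 6*c*z + 7*z^2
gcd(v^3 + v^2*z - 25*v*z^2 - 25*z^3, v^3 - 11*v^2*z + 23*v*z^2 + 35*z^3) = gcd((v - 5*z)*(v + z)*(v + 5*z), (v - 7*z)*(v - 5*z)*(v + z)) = -v^2 + 4*v*z + 5*z^2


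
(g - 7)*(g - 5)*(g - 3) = g^3 - 15*g^2 + 71*g - 105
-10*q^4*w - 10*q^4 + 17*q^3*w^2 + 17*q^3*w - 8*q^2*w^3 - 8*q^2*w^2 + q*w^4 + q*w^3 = (-5*q + w)*(-2*q + w)*(-q + w)*(q*w + q)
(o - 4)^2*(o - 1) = o^3 - 9*o^2 + 24*o - 16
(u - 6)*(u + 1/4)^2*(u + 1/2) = u^4 - 5*u^3 - 91*u^2/16 - 59*u/32 - 3/16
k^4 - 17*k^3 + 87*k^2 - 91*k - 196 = (k - 7)^2*(k - 4)*(k + 1)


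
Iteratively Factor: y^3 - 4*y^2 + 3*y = (y)*(y^2 - 4*y + 3) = y*(y - 3)*(y - 1)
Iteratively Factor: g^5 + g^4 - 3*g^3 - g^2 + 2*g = (g - 1)*(g^4 + 2*g^3 - g^2 - 2*g) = (g - 1)^2*(g^3 + 3*g^2 + 2*g) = (g - 1)^2*(g + 2)*(g^2 + g) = g*(g - 1)^2*(g + 2)*(g + 1)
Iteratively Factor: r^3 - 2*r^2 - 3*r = (r - 3)*(r^2 + r) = (r - 3)*(r + 1)*(r)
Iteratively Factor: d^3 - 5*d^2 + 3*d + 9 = (d + 1)*(d^2 - 6*d + 9) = (d - 3)*(d + 1)*(d - 3)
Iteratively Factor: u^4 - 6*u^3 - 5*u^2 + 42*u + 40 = (u - 4)*(u^3 - 2*u^2 - 13*u - 10) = (u - 4)*(u + 2)*(u^2 - 4*u - 5) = (u - 4)*(u + 1)*(u + 2)*(u - 5)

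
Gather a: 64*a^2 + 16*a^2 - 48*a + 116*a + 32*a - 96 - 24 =80*a^2 + 100*a - 120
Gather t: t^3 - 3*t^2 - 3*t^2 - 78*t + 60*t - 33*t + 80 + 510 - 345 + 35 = t^3 - 6*t^2 - 51*t + 280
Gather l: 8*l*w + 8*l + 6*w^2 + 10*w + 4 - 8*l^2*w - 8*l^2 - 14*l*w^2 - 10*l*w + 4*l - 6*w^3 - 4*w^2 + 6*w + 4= l^2*(-8*w - 8) + l*(-14*w^2 - 2*w + 12) - 6*w^3 + 2*w^2 + 16*w + 8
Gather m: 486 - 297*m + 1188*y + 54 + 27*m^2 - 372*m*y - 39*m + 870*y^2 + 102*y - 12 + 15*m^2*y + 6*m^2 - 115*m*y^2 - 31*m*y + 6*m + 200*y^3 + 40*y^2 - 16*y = m^2*(15*y + 33) + m*(-115*y^2 - 403*y - 330) + 200*y^3 + 910*y^2 + 1274*y + 528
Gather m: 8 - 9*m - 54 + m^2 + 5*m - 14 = m^2 - 4*m - 60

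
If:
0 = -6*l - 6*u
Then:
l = -u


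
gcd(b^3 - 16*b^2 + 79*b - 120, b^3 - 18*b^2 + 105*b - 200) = b^2 - 13*b + 40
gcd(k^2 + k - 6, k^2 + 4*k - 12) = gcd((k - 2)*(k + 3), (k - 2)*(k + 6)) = k - 2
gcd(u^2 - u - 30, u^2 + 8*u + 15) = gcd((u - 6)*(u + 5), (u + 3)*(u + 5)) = u + 5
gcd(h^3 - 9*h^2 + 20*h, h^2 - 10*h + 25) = h - 5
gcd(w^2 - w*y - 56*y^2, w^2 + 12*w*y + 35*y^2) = w + 7*y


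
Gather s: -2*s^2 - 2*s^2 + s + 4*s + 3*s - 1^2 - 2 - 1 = -4*s^2 + 8*s - 4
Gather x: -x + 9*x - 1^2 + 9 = 8*x + 8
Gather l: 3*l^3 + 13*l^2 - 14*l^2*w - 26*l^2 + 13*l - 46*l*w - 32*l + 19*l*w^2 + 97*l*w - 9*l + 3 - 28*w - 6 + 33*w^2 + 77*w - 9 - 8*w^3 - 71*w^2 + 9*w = 3*l^3 + l^2*(-14*w - 13) + l*(19*w^2 + 51*w - 28) - 8*w^3 - 38*w^2 + 58*w - 12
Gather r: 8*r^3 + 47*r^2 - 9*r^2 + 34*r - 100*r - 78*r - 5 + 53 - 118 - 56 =8*r^3 + 38*r^2 - 144*r - 126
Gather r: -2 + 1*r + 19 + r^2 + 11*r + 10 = r^2 + 12*r + 27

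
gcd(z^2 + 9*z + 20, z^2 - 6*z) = 1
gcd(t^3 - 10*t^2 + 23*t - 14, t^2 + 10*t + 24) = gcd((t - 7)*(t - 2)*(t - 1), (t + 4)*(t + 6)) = 1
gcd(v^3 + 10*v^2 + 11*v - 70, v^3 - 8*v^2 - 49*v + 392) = v + 7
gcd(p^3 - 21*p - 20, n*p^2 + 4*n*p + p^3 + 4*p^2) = p + 4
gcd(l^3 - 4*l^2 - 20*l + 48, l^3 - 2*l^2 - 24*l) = l^2 - 2*l - 24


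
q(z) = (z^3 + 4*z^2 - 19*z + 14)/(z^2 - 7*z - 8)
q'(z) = (7 - 2*z)*(z^3 + 4*z^2 - 19*z + 14)/(z^2 - 7*z - 8)^2 + (3*z^2 + 8*z - 19)/(z^2 - 7*z - 8)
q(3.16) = -1.26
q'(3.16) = -1.76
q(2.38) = -0.26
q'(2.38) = -0.87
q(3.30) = -1.52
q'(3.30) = -1.95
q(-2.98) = 3.66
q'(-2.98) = 1.44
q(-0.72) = -12.03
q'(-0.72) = 51.10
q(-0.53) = -6.25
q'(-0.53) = 18.15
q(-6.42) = 0.46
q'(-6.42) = 0.80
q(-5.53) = 1.18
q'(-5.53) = 0.81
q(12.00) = 40.19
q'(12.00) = -3.35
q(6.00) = -18.57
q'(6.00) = -16.42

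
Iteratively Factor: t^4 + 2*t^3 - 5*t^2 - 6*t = (t + 3)*(t^3 - t^2 - 2*t) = (t + 1)*(t + 3)*(t^2 - 2*t) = t*(t + 1)*(t + 3)*(t - 2)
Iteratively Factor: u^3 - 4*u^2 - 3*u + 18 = (u + 2)*(u^2 - 6*u + 9) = (u - 3)*(u + 2)*(u - 3)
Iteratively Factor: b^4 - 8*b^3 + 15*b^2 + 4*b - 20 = (b - 2)*(b^3 - 6*b^2 + 3*b + 10) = (b - 2)^2*(b^2 - 4*b - 5) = (b - 5)*(b - 2)^2*(b + 1)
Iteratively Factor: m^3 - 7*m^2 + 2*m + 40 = (m - 4)*(m^2 - 3*m - 10) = (m - 5)*(m - 4)*(m + 2)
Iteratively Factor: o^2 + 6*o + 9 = (o + 3)*(o + 3)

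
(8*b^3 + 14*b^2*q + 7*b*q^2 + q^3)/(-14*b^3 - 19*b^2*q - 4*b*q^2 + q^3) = (4*b + q)/(-7*b + q)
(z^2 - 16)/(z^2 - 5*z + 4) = (z + 4)/(z - 1)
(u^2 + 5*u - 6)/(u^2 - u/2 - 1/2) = 2*(u + 6)/(2*u + 1)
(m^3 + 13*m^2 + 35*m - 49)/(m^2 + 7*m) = m + 6 - 7/m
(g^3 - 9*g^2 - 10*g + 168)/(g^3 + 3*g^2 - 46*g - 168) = (g - 6)/(g + 6)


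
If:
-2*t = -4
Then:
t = 2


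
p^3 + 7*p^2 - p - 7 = (p - 1)*(p + 1)*(p + 7)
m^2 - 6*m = m*(m - 6)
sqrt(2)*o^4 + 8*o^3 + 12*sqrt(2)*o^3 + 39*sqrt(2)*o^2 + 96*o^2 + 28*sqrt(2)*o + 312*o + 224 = (o + 4)*(o + 7)*(o + 4*sqrt(2))*(sqrt(2)*o + sqrt(2))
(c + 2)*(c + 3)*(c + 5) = c^3 + 10*c^2 + 31*c + 30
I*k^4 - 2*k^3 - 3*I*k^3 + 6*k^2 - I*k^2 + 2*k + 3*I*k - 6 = (k - 3)*(k - 1)*(k + 2*I)*(I*k + I)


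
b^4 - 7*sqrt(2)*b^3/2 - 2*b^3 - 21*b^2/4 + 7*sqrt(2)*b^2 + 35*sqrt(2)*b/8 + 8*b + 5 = (b - 5/2)*(b + 1/2)*(b - 4*sqrt(2))*(b + sqrt(2)/2)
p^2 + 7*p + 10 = (p + 2)*(p + 5)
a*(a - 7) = a^2 - 7*a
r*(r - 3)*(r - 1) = r^3 - 4*r^2 + 3*r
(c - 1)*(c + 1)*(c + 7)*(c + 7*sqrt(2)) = c^4 + 7*c^3 + 7*sqrt(2)*c^3 - c^2 + 49*sqrt(2)*c^2 - 7*sqrt(2)*c - 7*c - 49*sqrt(2)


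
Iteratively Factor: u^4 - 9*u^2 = (u)*(u^3 - 9*u) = u*(u - 3)*(u^2 + 3*u) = u*(u - 3)*(u + 3)*(u)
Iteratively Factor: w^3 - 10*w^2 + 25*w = (w - 5)*(w^2 - 5*w) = (w - 5)^2*(w)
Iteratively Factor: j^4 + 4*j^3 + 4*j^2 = (j)*(j^3 + 4*j^2 + 4*j) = j*(j + 2)*(j^2 + 2*j) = j*(j + 2)^2*(j)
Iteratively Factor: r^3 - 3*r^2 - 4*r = (r + 1)*(r^2 - 4*r) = (r - 4)*(r + 1)*(r)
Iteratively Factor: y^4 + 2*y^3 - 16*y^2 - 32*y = (y)*(y^3 + 2*y^2 - 16*y - 32) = y*(y + 2)*(y^2 - 16) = y*(y + 2)*(y + 4)*(y - 4)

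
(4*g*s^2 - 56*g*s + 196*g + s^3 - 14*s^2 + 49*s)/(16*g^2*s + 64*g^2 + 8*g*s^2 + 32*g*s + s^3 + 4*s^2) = (s^2 - 14*s + 49)/(4*g*s + 16*g + s^2 + 4*s)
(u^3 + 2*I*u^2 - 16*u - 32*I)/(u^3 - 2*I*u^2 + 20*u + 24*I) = (u^2 - 16)/(u^2 - 4*I*u + 12)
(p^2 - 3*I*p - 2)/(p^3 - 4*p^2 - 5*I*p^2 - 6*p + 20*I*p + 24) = (p - I)/(p^2 - p*(4 + 3*I) + 12*I)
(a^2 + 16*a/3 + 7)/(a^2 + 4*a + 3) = (a + 7/3)/(a + 1)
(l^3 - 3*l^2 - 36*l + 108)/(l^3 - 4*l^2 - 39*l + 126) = (l - 6)/(l - 7)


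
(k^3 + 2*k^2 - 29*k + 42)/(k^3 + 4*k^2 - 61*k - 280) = (k^2 - 5*k + 6)/(k^2 - 3*k - 40)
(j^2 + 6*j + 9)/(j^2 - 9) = (j + 3)/(j - 3)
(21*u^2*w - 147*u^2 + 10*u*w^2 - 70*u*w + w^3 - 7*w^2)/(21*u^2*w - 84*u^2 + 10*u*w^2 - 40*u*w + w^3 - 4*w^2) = (w - 7)/(w - 4)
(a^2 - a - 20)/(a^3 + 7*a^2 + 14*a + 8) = (a - 5)/(a^2 + 3*a + 2)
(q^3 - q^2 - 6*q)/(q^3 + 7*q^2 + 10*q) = (q - 3)/(q + 5)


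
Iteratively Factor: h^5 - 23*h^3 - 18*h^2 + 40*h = (h)*(h^4 - 23*h^2 - 18*h + 40) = h*(h - 1)*(h^3 + h^2 - 22*h - 40) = h*(h - 1)*(h + 2)*(h^2 - h - 20) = h*(h - 1)*(h + 2)*(h + 4)*(h - 5)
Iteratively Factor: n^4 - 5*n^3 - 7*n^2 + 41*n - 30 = (n - 2)*(n^3 - 3*n^2 - 13*n + 15) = (n - 5)*(n - 2)*(n^2 + 2*n - 3) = (n - 5)*(n - 2)*(n - 1)*(n + 3)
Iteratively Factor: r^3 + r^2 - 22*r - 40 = (r + 2)*(r^2 - r - 20) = (r - 5)*(r + 2)*(r + 4)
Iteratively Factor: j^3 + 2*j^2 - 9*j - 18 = (j - 3)*(j^2 + 5*j + 6) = (j - 3)*(j + 2)*(j + 3)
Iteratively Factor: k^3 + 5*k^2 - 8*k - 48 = (k + 4)*(k^2 + k - 12) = (k - 3)*(k + 4)*(k + 4)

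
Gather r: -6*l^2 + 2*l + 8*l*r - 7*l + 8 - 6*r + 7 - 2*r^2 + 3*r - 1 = -6*l^2 - 5*l - 2*r^2 + r*(8*l - 3) + 14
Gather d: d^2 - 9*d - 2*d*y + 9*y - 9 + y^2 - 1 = d^2 + d*(-2*y - 9) + y^2 + 9*y - 10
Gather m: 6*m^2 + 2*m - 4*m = 6*m^2 - 2*m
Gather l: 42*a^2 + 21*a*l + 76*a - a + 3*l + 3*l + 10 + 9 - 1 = 42*a^2 + 75*a + l*(21*a + 6) + 18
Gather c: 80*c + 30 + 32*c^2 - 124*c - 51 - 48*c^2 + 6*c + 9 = -16*c^2 - 38*c - 12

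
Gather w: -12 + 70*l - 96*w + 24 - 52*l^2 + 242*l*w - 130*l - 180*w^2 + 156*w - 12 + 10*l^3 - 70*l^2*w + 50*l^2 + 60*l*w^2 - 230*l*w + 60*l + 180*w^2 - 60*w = 10*l^3 - 2*l^2 + 60*l*w^2 + w*(-70*l^2 + 12*l)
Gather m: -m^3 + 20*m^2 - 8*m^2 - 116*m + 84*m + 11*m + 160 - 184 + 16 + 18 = -m^3 + 12*m^2 - 21*m + 10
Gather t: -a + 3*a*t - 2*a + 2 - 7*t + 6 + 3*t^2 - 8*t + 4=-3*a + 3*t^2 + t*(3*a - 15) + 12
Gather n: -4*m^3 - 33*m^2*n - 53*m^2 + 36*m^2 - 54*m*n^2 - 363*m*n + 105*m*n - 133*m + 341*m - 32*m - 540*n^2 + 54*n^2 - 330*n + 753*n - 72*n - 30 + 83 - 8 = -4*m^3 - 17*m^2 + 176*m + n^2*(-54*m - 486) + n*(-33*m^2 - 258*m + 351) + 45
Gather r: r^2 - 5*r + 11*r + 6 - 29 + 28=r^2 + 6*r + 5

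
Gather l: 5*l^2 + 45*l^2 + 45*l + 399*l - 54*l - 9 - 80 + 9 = 50*l^2 + 390*l - 80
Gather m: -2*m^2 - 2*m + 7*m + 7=-2*m^2 + 5*m + 7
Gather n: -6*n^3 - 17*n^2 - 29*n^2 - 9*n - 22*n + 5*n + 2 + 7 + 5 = -6*n^3 - 46*n^2 - 26*n + 14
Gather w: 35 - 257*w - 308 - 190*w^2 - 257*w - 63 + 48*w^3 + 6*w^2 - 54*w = 48*w^3 - 184*w^2 - 568*w - 336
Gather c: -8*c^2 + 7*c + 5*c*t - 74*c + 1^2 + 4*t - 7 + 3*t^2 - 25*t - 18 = -8*c^2 + c*(5*t - 67) + 3*t^2 - 21*t - 24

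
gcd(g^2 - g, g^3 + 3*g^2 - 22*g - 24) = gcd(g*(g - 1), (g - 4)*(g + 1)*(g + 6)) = 1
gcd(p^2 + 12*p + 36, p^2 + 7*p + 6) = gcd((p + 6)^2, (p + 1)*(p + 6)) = p + 6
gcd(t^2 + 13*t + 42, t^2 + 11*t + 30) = t + 6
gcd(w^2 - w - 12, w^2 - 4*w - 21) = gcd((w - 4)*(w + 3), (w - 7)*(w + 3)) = w + 3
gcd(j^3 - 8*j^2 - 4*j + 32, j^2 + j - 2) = j + 2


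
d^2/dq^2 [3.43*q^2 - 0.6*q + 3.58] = 6.86000000000000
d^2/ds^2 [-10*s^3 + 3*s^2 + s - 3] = 6 - 60*s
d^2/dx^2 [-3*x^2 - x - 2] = -6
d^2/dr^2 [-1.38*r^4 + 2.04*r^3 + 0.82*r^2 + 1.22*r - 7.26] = -16.56*r^2 + 12.24*r + 1.64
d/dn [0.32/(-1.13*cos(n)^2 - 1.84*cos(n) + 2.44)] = -(0.7232*cos(n) + 0.5888)*sin(n)/(1.13*cos(n)^2 + 1.84*cos(n) - 2.44)^2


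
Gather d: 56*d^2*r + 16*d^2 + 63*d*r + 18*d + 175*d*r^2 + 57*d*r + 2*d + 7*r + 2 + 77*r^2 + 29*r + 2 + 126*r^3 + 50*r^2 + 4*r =d^2*(56*r + 16) + d*(175*r^2 + 120*r + 20) + 126*r^3 + 127*r^2 + 40*r + 4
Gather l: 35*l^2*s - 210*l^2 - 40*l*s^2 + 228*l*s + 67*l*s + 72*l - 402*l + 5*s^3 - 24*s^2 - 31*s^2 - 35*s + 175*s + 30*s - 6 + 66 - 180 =l^2*(35*s - 210) + l*(-40*s^2 + 295*s - 330) + 5*s^3 - 55*s^2 + 170*s - 120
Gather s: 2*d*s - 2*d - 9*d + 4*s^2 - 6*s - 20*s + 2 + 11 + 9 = -11*d + 4*s^2 + s*(2*d - 26) + 22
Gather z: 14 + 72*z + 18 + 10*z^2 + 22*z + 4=10*z^2 + 94*z + 36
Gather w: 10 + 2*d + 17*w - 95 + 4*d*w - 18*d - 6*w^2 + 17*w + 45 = -16*d - 6*w^2 + w*(4*d + 34) - 40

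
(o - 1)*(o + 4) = o^2 + 3*o - 4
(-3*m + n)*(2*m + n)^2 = -12*m^3 - 8*m^2*n + m*n^2 + n^3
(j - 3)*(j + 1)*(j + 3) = j^3 + j^2 - 9*j - 9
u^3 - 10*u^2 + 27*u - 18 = (u - 6)*(u - 3)*(u - 1)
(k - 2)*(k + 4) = k^2 + 2*k - 8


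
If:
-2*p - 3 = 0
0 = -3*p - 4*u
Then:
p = -3/2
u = 9/8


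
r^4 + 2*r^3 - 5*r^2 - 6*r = r*(r - 2)*(r + 1)*(r + 3)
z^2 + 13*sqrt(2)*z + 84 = (z + 6*sqrt(2))*(z + 7*sqrt(2))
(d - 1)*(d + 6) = d^2 + 5*d - 6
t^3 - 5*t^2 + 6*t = t*(t - 3)*(t - 2)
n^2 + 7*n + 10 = (n + 2)*(n + 5)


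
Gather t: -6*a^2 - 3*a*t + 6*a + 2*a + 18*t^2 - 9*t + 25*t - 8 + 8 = -6*a^2 + 8*a + 18*t^2 + t*(16 - 3*a)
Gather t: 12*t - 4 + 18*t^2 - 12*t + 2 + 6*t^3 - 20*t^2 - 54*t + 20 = 6*t^3 - 2*t^2 - 54*t + 18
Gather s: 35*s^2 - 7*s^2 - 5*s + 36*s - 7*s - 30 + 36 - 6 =28*s^2 + 24*s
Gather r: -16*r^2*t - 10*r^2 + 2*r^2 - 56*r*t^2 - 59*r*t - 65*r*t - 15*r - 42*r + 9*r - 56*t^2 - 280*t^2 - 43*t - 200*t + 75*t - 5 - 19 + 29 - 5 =r^2*(-16*t - 8) + r*(-56*t^2 - 124*t - 48) - 336*t^2 - 168*t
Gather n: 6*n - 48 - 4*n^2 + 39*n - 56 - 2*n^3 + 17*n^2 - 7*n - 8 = -2*n^3 + 13*n^2 + 38*n - 112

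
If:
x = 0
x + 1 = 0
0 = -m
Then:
No Solution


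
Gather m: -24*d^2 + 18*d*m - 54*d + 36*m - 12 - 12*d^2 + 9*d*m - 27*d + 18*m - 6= -36*d^2 - 81*d + m*(27*d + 54) - 18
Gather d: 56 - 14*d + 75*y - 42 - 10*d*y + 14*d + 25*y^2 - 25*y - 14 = -10*d*y + 25*y^2 + 50*y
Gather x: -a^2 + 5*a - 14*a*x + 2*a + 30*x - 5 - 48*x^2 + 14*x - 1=-a^2 + 7*a - 48*x^2 + x*(44 - 14*a) - 6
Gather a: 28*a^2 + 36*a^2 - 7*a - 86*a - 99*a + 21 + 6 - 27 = 64*a^2 - 192*a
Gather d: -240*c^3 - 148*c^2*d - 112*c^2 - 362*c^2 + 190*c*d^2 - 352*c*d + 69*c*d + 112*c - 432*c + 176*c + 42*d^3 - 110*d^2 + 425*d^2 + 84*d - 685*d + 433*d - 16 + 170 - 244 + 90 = -240*c^3 - 474*c^2 - 144*c + 42*d^3 + d^2*(190*c + 315) + d*(-148*c^2 - 283*c - 168)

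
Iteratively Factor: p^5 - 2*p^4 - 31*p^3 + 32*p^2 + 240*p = (p)*(p^4 - 2*p^3 - 31*p^2 + 32*p + 240) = p*(p - 4)*(p^3 + 2*p^2 - 23*p - 60) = p*(p - 4)*(p + 3)*(p^2 - p - 20) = p*(p - 5)*(p - 4)*(p + 3)*(p + 4)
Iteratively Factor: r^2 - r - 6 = (r + 2)*(r - 3)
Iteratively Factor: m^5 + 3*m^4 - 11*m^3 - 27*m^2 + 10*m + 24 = (m - 1)*(m^4 + 4*m^3 - 7*m^2 - 34*m - 24) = (m - 1)*(m + 4)*(m^3 - 7*m - 6) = (m - 1)*(m + 1)*(m + 4)*(m^2 - m - 6) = (m - 3)*(m - 1)*(m + 1)*(m + 4)*(m + 2)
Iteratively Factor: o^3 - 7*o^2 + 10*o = (o - 5)*(o^2 - 2*o) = o*(o - 5)*(o - 2)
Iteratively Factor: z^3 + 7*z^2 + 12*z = (z + 4)*(z^2 + 3*z) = z*(z + 4)*(z + 3)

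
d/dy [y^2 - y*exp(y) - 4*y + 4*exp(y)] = -y*exp(y) + 2*y + 3*exp(y) - 4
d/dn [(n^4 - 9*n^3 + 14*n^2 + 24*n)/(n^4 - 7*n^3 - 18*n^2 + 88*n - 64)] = 2*(n^6 - 32*n^5 + 226*n^4 - 752*n^3 + 1696*n^2 - 896*n - 768)/(n^8 - 14*n^7 + 13*n^6 + 428*n^5 - 1036*n^4 - 2272*n^3 + 10048*n^2 - 11264*n + 4096)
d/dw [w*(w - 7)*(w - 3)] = 3*w^2 - 20*w + 21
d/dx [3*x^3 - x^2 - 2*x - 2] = 9*x^2 - 2*x - 2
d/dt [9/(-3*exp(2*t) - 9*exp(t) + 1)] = (54*exp(t) + 81)*exp(t)/(3*exp(2*t) + 9*exp(t) - 1)^2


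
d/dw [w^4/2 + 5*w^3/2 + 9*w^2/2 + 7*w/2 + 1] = 2*w^3 + 15*w^2/2 + 9*w + 7/2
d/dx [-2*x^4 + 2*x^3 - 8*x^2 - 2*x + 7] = -8*x^3 + 6*x^2 - 16*x - 2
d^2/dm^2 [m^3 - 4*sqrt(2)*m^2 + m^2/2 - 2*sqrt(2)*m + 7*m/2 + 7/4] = 6*m - 8*sqrt(2) + 1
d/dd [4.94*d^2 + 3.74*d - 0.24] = 9.88*d + 3.74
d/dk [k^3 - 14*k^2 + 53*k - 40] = 3*k^2 - 28*k + 53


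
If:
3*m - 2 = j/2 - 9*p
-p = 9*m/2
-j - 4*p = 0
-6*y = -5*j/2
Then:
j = -24/31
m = -4/93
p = 6/31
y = -10/31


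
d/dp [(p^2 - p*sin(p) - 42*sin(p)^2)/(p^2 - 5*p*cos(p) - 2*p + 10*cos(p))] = (-(-p^2 + p*sin(p) + 42*sin(p)^2)*(-5*p*sin(p) - 2*p + 10*sin(p) + 5*cos(p) + 2) + (p^2 - 5*p*cos(p) - 2*p + 10*cos(p))*(-p*cos(p) + 2*p - sin(p) - 42*sin(2*p)))/((p - 2)^2*(p - 5*cos(p))^2)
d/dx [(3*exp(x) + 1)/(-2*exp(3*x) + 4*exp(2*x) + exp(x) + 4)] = (-(3*exp(x) + 1)*(-6*exp(2*x) + 8*exp(x) + 1) - 6*exp(3*x) + 12*exp(2*x) + 3*exp(x) + 12)*exp(x)/(-2*exp(3*x) + 4*exp(2*x) + exp(x) + 4)^2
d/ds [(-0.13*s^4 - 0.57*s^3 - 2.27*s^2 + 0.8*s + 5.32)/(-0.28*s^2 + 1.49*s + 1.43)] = (0.0728*s^5 - 0.4215*s^4 - 2.4422*s^3 - 5.6036*s^2 - 3.513*s - 6.7828)/(0.0784*s^4 - 0.8344*s^3 + 1.4193*s^2 + 4.2614*s + 2.0449)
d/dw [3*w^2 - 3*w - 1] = 6*w - 3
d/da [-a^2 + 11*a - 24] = 11 - 2*a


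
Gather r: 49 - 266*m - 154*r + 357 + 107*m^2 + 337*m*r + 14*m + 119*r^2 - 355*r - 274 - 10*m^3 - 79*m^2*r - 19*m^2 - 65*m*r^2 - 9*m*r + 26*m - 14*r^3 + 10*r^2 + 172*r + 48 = -10*m^3 + 88*m^2 - 226*m - 14*r^3 + r^2*(129 - 65*m) + r*(-79*m^2 + 328*m - 337) + 180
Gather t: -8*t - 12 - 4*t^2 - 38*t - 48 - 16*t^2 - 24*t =-20*t^2 - 70*t - 60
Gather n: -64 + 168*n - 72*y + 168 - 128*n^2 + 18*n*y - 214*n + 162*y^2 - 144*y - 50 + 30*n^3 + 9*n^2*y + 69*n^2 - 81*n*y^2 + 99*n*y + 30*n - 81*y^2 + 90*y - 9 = 30*n^3 + n^2*(9*y - 59) + n*(-81*y^2 + 117*y - 16) + 81*y^2 - 126*y + 45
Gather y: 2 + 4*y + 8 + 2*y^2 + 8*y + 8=2*y^2 + 12*y + 18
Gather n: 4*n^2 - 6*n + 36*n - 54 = 4*n^2 + 30*n - 54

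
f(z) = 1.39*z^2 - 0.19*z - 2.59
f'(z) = 2.78*z - 0.19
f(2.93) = 8.79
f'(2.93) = 7.96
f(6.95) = 63.23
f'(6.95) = 19.13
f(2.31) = 4.39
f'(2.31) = 6.23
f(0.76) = -1.93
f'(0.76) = 1.92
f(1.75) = 1.33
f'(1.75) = 4.68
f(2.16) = 3.48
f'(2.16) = 5.81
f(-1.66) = 1.56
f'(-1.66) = -4.80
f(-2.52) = 6.72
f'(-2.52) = -7.20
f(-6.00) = 48.59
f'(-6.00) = -16.87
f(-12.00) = 199.85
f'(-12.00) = -33.55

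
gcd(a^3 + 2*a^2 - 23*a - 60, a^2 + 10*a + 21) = a + 3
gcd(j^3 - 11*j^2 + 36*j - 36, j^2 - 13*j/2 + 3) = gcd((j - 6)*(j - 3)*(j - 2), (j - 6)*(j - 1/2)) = j - 6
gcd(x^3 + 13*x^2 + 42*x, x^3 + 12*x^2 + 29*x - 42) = x^2 + 13*x + 42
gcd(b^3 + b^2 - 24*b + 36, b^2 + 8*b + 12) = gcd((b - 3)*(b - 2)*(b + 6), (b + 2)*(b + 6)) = b + 6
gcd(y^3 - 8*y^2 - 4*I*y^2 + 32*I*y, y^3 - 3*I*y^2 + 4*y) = y^2 - 4*I*y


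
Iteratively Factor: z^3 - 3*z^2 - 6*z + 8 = (z + 2)*(z^2 - 5*z + 4) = (z - 4)*(z + 2)*(z - 1)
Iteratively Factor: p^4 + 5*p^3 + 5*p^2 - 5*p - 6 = (p + 1)*(p^3 + 4*p^2 + p - 6) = (p + 1)*(p + 3)*(p^2 + p - 2) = (p + 1)*(p + 2)*(p + 3)*(p - 1)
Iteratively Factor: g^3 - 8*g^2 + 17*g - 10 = (g - 5)*(g^2 - 3*g + 2) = (g - 5)*(g - 1)*(g - 2)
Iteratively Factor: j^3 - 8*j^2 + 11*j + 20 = (j - 4)*(j^2 - 4*j - 5) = (j - 5)*(j - 4)*(j + 1)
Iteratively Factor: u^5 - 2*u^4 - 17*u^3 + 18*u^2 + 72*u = (u + 2)*(u^4 - 4*u^3 - 9*u^2 + 36*u) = u*(u + 2)*(u^3 - 4*u^2 - 9*u + 36) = u*(u + 2)*(u + 3)*(u^2 - 7*u + 12) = u*(u - 4)*(u + 2)*(u + 3)*(u - 3)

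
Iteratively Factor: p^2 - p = (p)*(p - 1)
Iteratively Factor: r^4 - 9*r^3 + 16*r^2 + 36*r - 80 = (r - 4)*(r^3 - 5*r^2 - 4*r + 20) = (r - 4)*(r - 2)*(r^2 - 3*r - 10) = (r - 4)*(r - 2)*(r + 2)*(r - 5)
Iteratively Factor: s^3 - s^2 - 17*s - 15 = (s - 5)*(s^2 + 4*s + 3) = (s - 5)*(s + 3)*(s + 1)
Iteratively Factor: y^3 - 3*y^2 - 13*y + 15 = (y - 5)*(y^2 + 2*y - 3) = (y - 5)*(y - 1)*(y + 3)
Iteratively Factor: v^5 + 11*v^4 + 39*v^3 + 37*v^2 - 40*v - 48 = (v + 4)*(v^4 + 7*v^3 + 11*v^2 - 7*v - 12) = (v + 1)*(v + 4)*(v^3 + 6*v^2 + 5*v - 12) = (v + 1)*(v + 4)^2*(v^2 + 2*v - 3) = (v + 1)*(v + 3)*(v + 4)^2*(v - 1)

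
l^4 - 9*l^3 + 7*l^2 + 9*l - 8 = (l - 8)*(l - 1)^2*(l + 1)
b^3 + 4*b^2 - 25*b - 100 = (b - 5)*(b + 4)*(b + 5)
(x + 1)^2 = x^2 + 2*x + 1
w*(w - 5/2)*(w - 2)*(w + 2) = w^4 - 5*w^3/2 - 4*w^2 + 10*w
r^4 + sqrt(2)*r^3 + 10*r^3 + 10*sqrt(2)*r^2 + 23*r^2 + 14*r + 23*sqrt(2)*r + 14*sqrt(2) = (r + 1)*(r + 2)*(r + 7)*(r + sqrt(2))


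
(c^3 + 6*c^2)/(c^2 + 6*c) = c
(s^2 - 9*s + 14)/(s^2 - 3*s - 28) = (s - 2)/(s + 4)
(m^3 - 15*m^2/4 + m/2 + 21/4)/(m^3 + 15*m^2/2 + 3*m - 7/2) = (4*m^2 - 19*m + 21)/(2*(2*m^2 + 13*m - 7))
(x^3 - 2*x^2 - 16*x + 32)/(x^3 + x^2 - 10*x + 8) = (x - 4)/(x - 1)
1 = 1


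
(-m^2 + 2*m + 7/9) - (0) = -m^2 + 2*m + 7/9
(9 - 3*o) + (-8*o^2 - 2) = -8*o^2 - 3*o + 7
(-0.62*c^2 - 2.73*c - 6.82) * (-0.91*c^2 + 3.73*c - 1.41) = 0.5642*c^4 + 0.1717*c^3 - 3.1025*c^2 - 21.5893*c + 9.6162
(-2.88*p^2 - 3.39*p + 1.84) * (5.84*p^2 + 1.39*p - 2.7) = -16.8192*p^4 - 23.8008*p^3 + 13.8095*p^2 + 11.7106*p - 4.968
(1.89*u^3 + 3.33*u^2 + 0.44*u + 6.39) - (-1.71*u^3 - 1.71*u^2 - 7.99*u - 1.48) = 3.6*u^3 + 5.04*u^2 + 8.43*u + 7.87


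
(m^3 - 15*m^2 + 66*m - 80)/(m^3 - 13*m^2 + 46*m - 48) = (m - 5)/(m - 3)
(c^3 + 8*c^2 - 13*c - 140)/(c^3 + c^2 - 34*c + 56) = (c + 5)/(c - 2)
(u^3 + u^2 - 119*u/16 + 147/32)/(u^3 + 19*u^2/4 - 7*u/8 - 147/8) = (u - 3/4)/(u + 3)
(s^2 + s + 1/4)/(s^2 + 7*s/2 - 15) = (4*s^2 + 4*s + 1)/(2*(2*s^2 + 7*s - 30))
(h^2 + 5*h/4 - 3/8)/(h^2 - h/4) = (h + 3/2)/h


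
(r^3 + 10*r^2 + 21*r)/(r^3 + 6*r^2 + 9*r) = (r + 7)/(r + 3)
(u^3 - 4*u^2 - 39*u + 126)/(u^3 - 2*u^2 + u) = (u^3 - 4*u^2 - 39*u + 126)/(u*(u^2 - 2*u + 1))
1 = 1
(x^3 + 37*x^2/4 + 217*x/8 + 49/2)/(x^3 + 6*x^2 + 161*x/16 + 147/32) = 4*(x + 4)/(4*x + 3)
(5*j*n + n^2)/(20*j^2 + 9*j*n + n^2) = n/(4*j + n)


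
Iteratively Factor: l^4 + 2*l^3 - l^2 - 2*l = (l + 2)*(l^3 - l) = (l + 1)*(l + 2)*(l^2 - l) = (l - 1)*(l + 1)*(l + 2)*(l)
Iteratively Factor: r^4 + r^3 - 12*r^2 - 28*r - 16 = (r + 2)*(r^3 - r^2 - 10*r - 8) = (r - 4)*(r + 2)*(r^2 + 3*r + 2) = (r - 4)*(r + 1)*(r + 2)*(r + 2)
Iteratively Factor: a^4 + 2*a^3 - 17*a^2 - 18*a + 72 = (a + 4)*(a^3 - 2*a^2 - 9*a + 18) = (a + 3)*(a + 4)*(a^2 - 5*a + 6) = (a - 2)*(a + 3)*(a + 4)*(a - 3)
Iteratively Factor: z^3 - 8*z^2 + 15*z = (z - 5)*(z^2 - 3*z) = z*(z - 5)*(z - 3)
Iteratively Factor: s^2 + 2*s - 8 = (s + 4)*(s - 2)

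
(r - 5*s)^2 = r^2 - 10*r*s + 25*s^2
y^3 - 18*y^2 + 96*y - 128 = (y - 8)^2*(y - 2)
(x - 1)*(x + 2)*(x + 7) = x^3 + 8*x^2 + 5*x - 14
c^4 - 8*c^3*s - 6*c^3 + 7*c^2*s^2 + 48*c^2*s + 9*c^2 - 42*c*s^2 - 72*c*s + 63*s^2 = (c - 3)^2*(c - 7*s)*(c - s)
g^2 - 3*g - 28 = (g - 7)*(g + 4)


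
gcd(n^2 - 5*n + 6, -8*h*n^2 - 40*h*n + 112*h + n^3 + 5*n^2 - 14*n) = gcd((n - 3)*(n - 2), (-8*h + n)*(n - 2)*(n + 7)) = n - 2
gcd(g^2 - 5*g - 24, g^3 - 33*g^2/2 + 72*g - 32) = g - 8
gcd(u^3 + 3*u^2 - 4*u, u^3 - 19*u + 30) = 1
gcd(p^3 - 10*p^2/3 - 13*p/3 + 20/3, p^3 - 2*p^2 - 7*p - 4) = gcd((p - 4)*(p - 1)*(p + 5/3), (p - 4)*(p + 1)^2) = p - 4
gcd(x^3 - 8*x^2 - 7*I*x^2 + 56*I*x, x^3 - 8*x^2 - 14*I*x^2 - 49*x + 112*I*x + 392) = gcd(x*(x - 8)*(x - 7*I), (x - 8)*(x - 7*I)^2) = x^2 + x*(-8 - 7*I) + 56*I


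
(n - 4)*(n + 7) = n^2 + 3*n - 28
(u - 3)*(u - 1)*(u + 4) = u^3 - 13*u + 12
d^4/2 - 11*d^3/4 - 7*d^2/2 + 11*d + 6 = (d/2 + 1)*(d - 6)*(d - 2)*(d + 1/2)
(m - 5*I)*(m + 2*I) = m^2 - 3*I*m + 10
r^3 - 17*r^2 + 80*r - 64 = (r - 8)^2*(r - 1)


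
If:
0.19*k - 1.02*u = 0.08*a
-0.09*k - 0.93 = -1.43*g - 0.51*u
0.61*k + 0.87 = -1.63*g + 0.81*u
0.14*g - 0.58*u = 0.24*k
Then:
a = -11.81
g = 0.32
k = -1.41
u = 0.66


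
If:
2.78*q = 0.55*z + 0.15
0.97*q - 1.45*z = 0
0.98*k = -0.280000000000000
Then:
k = -0.29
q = 0.06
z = 0.04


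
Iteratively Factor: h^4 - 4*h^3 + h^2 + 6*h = (h + 1)*(h^3 - 5*h^2 + 6*h) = (h - 2)*(h + 1)*(h^2 - 3*h) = h*(h - 2)*(h + 1)*(h - 3)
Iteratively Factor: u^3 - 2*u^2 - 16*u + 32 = (u + 4)*(u^2 - 6*u + 8) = (u - 2)*(u + 4)*(u - 4)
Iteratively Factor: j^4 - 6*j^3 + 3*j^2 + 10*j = (j)*(j^3 - 6*j^2 + 3*j + 10) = j*(j + 1)*(j^2 - 7*j + 10) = j*(j - 2)*(j + 1)*(j - 5)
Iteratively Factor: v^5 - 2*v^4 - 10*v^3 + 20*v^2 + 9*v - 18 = (v - 1)*(v^4 - v^3 - 11*v^2 + 9*v + 18) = (v - 1)*(v + 1)*(v^3 - 2*v^2 - 9*v + 18) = (v - 1)*(v + 1)*(v + 3)*(v^2 - 5*v + 6) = (v - 3)*(v - 1)*(v + 1)*(v + 3)*(v - 2)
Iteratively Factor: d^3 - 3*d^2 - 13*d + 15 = (d - 1)*(d^2 - 2*d - 15) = (d - 1)*(d + 3)*(d - 5)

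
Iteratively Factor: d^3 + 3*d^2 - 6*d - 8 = (d - 2)*(d^2 + 5*d + 4) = (d - 2)*(d + 4)*(d + 1)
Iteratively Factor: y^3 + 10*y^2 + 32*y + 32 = (y + 4)*(y^2 + 6*y + 8) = (y + 2)*(y + 4)*(y + 4)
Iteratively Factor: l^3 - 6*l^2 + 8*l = (l - 4)*(l^2 - 2*l) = (l - 4)*(l - 2)*(l)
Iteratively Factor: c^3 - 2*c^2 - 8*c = (c)*(c^2 - 2*c - 8) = c*(c - 4)*(c + 2)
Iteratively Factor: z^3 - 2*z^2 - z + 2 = (z - 2)*(z^2 - 1) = (z - 2)*(z - 1)*(z + 1)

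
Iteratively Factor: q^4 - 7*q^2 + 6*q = (q - 1)*(q^3 + q^2 - 6*q) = (q - 1)*(q + 3)*(q^2 - 2*q) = q*(q - 1)*(q + 3)*(q - 2)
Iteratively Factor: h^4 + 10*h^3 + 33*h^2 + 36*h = (h)*(h^3 + 10*h^2 + 33*h + 36) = h*(h + 4)*(h^2 + 6*h + 9) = h*(h + 3)*(h + 4)*(h + 3)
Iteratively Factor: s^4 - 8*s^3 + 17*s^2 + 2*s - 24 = (s - 4)*(s^3 - 4*s^2 + s + 6) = (s - 4)*(s + 1)*(s^2 - 5*s + 6) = (s - 4)*(s - 3)*(s + 1)*(s - 2)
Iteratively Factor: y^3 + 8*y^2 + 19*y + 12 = (y + 4)*(y^2 + 4*y + 3) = (y + 1)*(y + 4)*(y + 3)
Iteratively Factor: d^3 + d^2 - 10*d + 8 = (d - 2)*(d^2 + 3*d - 4) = (d - 2)*(d + 4)*(d - 1)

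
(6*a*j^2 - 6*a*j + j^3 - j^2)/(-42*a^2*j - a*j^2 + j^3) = (1 - j)/(7*a - j)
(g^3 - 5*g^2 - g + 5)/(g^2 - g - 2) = (g^2 - 6*g + 5)/(g - 2)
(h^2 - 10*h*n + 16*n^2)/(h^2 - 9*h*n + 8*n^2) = (h - 2*n)/(h - n)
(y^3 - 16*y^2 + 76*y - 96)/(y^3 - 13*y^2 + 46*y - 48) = (y - 6)/(y - 3)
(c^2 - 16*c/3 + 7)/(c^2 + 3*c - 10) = (c^2 - 16*c/3 + 7)/(c^2 + 3*c - 10)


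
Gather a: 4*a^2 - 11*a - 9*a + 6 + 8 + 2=4*a^2 - 20*a + 16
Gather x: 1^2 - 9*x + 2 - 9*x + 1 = 4 - 18*x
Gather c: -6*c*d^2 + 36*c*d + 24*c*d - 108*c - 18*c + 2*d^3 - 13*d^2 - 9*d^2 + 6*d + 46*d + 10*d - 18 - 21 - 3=c*(-6*d^2 + 60*d - 126) + 2*d^3 - 22*d^2 + 62*d - 42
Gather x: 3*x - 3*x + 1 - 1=0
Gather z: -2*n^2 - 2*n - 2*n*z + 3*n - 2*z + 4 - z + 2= -2*n^2 + n + z*(-2*n - 3) + 6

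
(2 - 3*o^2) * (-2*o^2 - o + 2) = 6*o^4 + 3*o^3 - 10*o^2 - 2*o + 4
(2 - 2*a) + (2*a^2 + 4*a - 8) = 2*a^2 + 2*a - 6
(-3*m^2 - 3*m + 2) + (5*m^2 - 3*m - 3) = 2*m^2 - 6*m - 1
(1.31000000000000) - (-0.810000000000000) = 2.12000000000000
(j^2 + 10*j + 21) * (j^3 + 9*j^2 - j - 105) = j^5 + 19*j^4 + 110*j^3 + 74*j^2 - 1071*j - 2205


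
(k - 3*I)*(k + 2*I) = k^2 - I*k + 6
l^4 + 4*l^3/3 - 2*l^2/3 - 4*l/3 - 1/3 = (l - 1)*(l + 1/3)*(l + 1)^2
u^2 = u^2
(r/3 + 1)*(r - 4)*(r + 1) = r^3/3 - 13*r/3 - 4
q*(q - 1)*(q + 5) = q^3 + 4*q^2 - 5*q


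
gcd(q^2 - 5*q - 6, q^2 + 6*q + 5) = q + 1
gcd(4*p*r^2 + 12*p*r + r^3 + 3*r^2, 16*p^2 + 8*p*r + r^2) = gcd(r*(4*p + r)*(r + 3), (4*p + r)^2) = 4*p + r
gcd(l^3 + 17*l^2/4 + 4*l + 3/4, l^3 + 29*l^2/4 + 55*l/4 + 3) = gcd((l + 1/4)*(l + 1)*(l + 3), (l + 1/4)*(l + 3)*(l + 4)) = l^2 + 13*l/4 + 3/4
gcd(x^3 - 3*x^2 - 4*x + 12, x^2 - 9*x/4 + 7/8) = 1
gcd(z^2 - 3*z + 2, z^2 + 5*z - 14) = z - 2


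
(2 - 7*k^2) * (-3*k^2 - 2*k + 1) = 21*k^4 + 14*k^3 - 13*k^2 - 4*k + 2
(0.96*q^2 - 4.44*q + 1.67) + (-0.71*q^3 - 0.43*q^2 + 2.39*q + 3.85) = -0.71*q^3 + 0.53*q^2 - 2.05*q + 5.52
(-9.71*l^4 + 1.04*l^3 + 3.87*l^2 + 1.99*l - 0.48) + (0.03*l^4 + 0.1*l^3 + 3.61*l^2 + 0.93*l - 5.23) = -9.68*l^4 + 1.14*l^3 + 7.48*l^2 + 2.92*l - 5.71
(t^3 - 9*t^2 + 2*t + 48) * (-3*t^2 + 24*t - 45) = -3*t^5 + 51*t^4 - 267*t^3 + 309*t^2 + 1062*t - 2160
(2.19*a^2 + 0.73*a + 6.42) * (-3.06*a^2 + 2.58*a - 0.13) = -6.7014*a^4 + 3.4164*a^3 - 18.0465*a^2 + 16.4687*a - 0.8346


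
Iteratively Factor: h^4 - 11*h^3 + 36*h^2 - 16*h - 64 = (h + 1)*(h^3 - 12*h^2 + 48*h - 64) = (h - 4)*(h + 1)*(h^2 - 8*h + 16) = (h - 4)^2*(h + 1)*(h - 4)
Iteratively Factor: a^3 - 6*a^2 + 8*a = (a)*(a^2 - 6*a + 8) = a*(a - 2)*(a - 4)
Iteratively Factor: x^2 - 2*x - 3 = (x + 1)*(x - 3)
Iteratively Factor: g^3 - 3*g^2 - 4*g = (g - 4)*(g^2 + g) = g*(g - 4)*(g + 1)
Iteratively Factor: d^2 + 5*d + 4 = (d + 1)*(d + 4)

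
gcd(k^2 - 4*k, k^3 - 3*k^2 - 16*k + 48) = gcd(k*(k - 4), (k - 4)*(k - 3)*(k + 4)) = k - 4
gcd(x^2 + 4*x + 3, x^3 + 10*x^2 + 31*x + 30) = x + 3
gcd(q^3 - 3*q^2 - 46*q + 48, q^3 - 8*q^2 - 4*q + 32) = q - 8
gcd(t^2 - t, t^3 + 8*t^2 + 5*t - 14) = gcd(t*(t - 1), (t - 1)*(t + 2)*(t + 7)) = t - 1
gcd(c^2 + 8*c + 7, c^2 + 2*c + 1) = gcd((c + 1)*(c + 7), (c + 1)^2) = c + 1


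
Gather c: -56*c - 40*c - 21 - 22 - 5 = -96*c - 48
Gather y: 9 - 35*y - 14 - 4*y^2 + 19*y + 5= -4*y^2 - 16*y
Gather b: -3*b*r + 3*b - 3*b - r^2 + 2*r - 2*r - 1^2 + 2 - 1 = -3*b*r - r^2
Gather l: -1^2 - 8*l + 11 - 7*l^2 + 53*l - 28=-7*l^2 + 45*l - 18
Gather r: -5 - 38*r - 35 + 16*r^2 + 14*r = 16*r^2 - 24*r - 40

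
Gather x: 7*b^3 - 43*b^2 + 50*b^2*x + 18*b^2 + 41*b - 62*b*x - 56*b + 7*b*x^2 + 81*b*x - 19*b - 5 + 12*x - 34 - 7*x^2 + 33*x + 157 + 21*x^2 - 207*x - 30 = 7*b^3 - 25*b^2 - 34*b + x^2*(7*b + 14) + x*(50*b^2 + 19*b - 162) + 88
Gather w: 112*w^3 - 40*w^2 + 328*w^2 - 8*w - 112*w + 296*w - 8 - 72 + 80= 112*w^3 + 288*w^2 + 176*w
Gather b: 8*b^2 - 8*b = 8*b^2 - 8*b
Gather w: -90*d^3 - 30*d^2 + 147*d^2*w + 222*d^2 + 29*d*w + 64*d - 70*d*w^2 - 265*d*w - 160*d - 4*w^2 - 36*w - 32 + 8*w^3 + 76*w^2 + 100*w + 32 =-90*d^3 + 192*d^2 - 96*d + 8*w^3 + w^2*(72 - 70*d) + w*(147*d^2 - 236*d + 64)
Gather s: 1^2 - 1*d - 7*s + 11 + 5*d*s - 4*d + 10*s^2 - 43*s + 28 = -5*d + 10*s^2 + s*(5*d - 50) + 40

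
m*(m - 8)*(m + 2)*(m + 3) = m^4 - 3*m^3 - 34*m^2 - 48*m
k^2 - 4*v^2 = (k - 2*v)*(k + 2*v)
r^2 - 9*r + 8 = (r - 8)*(r - 1)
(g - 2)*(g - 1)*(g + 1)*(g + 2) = g^4 - 5*g^2 + 4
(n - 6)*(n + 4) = n^2 - 2*n - 24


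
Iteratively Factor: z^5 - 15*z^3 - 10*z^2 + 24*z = (z - 4)*(z^4 + 4*z^3 + z^2 - 6*z) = (z - 4)*(z + 3)*(z^3 + z^2 - 2*z) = z*(z - 4)*(z + 3)*(z^2 + z - 2) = z*(z - 4)*(z + 2)*(z + 3)*(z - 1)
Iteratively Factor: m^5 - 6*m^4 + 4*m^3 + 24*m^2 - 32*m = (m - 2)*(m^4 - 4*m^3 - 4*m^2 + 16*m) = (m - 4)*(m - 2)*(m^3 - 4*m) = (m - 4)*(m - 2)^2*(m^2 + 2*m) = (m - 4)*(m - 2)^2*(m + 2)*(m)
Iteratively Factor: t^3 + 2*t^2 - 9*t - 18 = (t + 2)*(t^2 - 9) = (t + 2)*(t + 3)*(t - 3)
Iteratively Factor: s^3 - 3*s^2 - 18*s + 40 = (s - 2)*(s^2 - s - 20) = (s - 5)*(s - 2)*(s + 4)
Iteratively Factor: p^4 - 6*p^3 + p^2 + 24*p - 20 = (p - 2)*(p^3 - 4*p^2 - 7*p + 10) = (p - 2)*(p - 1)*(p^2 - 3*p - 10) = (p - 2)*(p - 1)*(p + 2)*(p - 5)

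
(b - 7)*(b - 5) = b^2 - 12*b + 35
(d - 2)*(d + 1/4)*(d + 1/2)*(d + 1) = d^4 - d^3/4 - 21*d^2/8 - 13*d/8 - 1/4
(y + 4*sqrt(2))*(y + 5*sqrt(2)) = y^2 + 9*sqrt(2)*y + 40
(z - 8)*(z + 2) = z^2 - 6*z - 16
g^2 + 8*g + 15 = (g + 3)*(g + 5)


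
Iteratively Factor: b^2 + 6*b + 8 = (b + 4)*(b + 2)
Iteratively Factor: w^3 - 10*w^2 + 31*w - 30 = (w - 2)*(w^2 - 8*w + 15) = (w - 5)*(w - 2)*(w - 3)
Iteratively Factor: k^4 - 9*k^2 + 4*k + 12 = (k + 1)*(k^3 - k^2 - 8*k + 12) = (k - 2)*(k + 1)*(k^2 + k - 6) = (k - 2)*(k + 1)*(k + 3)*(k - 2)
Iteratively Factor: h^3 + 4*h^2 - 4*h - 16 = (h + 2)*(h^2 + 2*h - 8) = (h + 2)*(h + 4)*(h - 2)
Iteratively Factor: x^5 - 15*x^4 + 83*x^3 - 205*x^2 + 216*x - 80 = (x - 4)*(x^4 - 11*x^3 + 39*x^2 - 49*x + 20) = (x - 4)^2*(x^3 - 7*x^2 + 11*x - 5) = (x - 4)^2*(x - 1)*(x^2 - 6*x + 5) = (x - 4)^2*(x - 1)^2*(x - 5)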